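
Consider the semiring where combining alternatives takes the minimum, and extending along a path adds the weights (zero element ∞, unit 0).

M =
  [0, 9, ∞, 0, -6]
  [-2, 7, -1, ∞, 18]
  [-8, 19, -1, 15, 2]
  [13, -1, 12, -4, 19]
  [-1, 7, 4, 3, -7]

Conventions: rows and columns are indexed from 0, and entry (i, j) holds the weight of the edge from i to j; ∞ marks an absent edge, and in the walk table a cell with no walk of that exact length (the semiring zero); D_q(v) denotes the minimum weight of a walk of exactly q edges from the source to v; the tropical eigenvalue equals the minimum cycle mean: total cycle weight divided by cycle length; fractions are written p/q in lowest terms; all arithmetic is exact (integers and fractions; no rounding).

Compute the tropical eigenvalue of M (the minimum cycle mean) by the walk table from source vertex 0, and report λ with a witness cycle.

q=0: [0, ∞, ∞, ∞, ∞]
q=1: [0, 9, ∞, 0, -6]
q=2: [-7, -1, -2, -4, -13]
q=3: [-14, -6, -9, -10, -20]
q=4: [-21, -13, -16, -17, -27]
q=5: [-28, -20, -23, -24, -34]
Optimal cycle mean attained by: cycle 4->4, total (-7), length 1.
Answer: λ = -7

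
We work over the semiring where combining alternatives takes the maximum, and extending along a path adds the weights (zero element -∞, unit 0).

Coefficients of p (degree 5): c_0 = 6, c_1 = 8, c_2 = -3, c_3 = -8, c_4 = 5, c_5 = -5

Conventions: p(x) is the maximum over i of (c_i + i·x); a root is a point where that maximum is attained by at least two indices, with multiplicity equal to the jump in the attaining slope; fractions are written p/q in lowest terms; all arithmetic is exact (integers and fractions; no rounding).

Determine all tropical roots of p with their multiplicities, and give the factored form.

hull edge (i=0, c=6) to (i=1, c=8): slope 2, span 1
hull edge (i=1, c=8) to (i=4, c=5): slope -1, span 3
hull edge (i=4, c=5) to (i=5, c=-5): slope -10, span 1
Factored form: p(x) = -5 ⊗ (x ⊕ (-2)) ⊗ (x ⊕ 1) ⊗ (x ⊕ 1) ⊗ (x ⊕ 1) ⊗ (x ⊕ 10)
Answer: roots = -2 (mult 1), 1 (mult 3), 10 (mult 1)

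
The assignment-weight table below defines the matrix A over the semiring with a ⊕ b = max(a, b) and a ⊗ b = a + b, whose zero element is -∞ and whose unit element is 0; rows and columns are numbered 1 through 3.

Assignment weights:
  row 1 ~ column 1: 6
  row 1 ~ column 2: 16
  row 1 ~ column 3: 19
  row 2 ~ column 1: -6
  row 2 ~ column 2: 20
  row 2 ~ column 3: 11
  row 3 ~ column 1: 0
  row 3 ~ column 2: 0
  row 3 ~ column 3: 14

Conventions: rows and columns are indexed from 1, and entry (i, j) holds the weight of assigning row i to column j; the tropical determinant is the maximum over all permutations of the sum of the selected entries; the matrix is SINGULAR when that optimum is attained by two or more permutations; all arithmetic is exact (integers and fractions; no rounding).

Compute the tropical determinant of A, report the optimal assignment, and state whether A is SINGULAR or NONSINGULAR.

σ = (1, 2, 3): 6 + 20 + 14 = 40
σ = (1, 3, 2): 6 + 11 + 0 = 17
σ = (2, 1, 3): 16 + (-6) + 14 = 24
σ = (2, 3, 1): 16 + 11 + 0 = 27
σ = (3, 1, 2): 19 + (-6) + 0 = 13
σ = (3, 2, 1): 19 + 20 + 0 = 39
Optimal value attained by: σ = (1, 2, 3).
Answer: det⊕(A) = 40; verdict: NONSINGULAR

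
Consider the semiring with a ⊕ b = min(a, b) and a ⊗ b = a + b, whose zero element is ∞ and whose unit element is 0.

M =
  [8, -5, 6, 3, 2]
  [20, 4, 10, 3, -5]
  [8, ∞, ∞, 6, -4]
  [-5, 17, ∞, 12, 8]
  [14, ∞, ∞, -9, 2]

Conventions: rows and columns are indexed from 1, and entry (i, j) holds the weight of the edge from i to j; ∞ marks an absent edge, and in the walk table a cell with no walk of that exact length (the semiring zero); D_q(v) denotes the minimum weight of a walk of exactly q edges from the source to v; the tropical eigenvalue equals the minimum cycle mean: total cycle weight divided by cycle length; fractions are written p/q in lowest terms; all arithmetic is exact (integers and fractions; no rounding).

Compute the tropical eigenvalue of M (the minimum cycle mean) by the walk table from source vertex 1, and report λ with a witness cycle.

q=0: [0, ∞, ∞, ∞, ∞]
q=1: [8, -5, 6, 3, 2]
q=2: [-2, -1, 5, -7, -10]
q=3: [-12, -7, 4, -19, -8]
q=4: [-24, -17, -6, -17, -12]
q=5: [-22, -29, -18, -21, -22]
Optimal cycle mean attained by: cycle 1->2->5->4->1, total (-5) + (-5) + (-9) + (-5), length 4.
Answer: λ = -6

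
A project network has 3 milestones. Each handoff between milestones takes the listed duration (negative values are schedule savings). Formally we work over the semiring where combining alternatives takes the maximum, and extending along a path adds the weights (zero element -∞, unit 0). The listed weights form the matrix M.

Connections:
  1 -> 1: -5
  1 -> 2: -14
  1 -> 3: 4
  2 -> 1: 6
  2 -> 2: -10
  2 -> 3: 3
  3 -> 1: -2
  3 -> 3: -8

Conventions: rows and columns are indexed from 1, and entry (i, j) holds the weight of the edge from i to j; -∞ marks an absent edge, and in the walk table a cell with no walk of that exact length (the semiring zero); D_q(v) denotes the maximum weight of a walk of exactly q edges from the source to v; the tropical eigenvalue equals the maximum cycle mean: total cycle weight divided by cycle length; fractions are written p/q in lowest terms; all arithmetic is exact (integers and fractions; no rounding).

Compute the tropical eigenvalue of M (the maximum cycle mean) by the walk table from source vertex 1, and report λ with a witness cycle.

q=0: [0, -∞, -∞]
q=1: [-5, -14, 4]
q=2: [2, -19, -1]
q=3: [-3, -12, 6]
Optimal cycle mean attained by: cycle 1->3->1, total 4 + (-2), length 2.
Answer: λ = 1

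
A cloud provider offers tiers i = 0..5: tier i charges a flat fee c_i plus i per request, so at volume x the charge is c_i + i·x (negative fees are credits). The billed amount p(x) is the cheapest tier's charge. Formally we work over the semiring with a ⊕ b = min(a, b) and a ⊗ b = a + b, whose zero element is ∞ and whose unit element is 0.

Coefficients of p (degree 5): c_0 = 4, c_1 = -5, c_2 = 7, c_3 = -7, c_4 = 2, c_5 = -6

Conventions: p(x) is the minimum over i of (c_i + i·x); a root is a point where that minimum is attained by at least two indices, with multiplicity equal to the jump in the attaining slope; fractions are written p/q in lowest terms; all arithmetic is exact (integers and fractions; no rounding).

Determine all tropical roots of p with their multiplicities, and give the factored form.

hull edge (i=0, c=4) to (i=1, c=-5): slope -9, span 1
hull edge (i=1, c=-5) to (i=3, c=-7): slope -1, span 2
hull edge (i=3, c=-7) to (i=5, c=-6): slope 1/2, span 2
Factored form: p(x) = -6 ⊗ (x ⊕ (-1/2)) ⊗ (x ⊕ (-1/2)) ⊗ (x ⊕ 1) ⊗ (x ⊕ 1) ⊗ (x ⊕ 9)
Answer: roots = -1/2 (mult 2), 1 (mult 2), 9 (mult 1)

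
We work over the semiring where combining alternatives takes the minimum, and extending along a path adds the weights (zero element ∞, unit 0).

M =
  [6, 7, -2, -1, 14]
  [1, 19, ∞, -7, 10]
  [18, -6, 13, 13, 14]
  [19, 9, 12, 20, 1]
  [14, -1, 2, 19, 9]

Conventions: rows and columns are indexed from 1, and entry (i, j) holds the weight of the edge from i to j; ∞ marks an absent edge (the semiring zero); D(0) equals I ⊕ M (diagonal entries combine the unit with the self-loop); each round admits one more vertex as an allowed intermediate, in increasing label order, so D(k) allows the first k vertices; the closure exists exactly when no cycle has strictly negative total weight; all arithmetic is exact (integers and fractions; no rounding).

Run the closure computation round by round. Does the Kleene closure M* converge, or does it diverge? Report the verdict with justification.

D(0):
  [0, 7, -2, -1, 14]
  [1, 0, ∞, -7, 10]
  [18, -6, 0, 13, 14]
  [19, 9, 12, 0, 1]
  [14, -1, 2, 19, 0]
D(1):
  [0, 7, -2, -1, 14]
  [1, 0, -1, -7, 10]
  [18, -6, 0, 13, 14]
  [19, 9, 12, 0, 1]
  [14, -1, 2, 13, 0]
Detection: at round 2, diagonal entry (3, 3) turns strictly negative.
Key observation: the cycle 3->2->1->3 has total weight (-6) + 1 + (-2), which is strictly negative.
Answer: DIVERGES — negative cycle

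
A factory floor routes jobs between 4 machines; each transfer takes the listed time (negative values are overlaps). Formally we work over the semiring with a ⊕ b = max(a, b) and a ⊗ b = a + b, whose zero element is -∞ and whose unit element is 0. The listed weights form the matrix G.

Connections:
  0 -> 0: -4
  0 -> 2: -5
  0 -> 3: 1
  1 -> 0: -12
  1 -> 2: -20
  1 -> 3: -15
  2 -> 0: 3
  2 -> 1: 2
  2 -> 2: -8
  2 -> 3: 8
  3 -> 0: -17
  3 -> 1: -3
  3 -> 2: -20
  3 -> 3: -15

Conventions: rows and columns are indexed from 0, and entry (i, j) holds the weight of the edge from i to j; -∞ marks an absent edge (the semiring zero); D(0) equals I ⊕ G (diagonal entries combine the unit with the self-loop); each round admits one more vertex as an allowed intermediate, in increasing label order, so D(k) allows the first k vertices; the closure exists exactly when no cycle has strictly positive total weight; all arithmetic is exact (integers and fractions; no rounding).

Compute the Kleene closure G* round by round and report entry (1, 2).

D(0):
  [0, -∞, -5, 1]
  [-12, 0, -20, -15]
  [3, 2, 0, 8]
  [-17, -3, -20, 0]
D(1):
  [0, -∞, -5, 1]
  [-12, 0, -17, -11]
  [3, 2, 0, 8]
  [-17, -3, -20, 0]
D(2):
  [0, -∞, -5, 1]
  [-12, 0, -17, -11]
  [3, 2, 0, 8]
  [-15, -3, -20, 0]
D(3):
  [0, -3, -5, 3]
  [-12, 0, -17, -9]
  [3, 2, 0, 8]
  [-15, -3, -20, 0]
D(4):
  [0, 0, -5, 3]
  [-12, 0, -17, -9]
  [3, 5, 0, 8]
  [-15, -3, -20, 0]
Answer: G*[1][2] = -17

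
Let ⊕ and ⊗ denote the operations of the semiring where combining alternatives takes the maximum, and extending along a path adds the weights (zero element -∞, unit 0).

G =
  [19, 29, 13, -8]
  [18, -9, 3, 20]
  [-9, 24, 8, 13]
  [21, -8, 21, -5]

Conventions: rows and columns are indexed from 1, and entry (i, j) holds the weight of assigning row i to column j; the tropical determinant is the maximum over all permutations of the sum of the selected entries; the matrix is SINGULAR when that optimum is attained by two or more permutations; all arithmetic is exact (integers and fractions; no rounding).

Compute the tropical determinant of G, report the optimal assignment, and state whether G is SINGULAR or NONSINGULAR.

σ = (1, 2, 3, 4): 19 + (-9) + 8 + (-5) = 13
σ = (1, 2, 4, 3): 19 + (-9) + 13 + 21 = 44
σ = (1, 3, 2, 4): 19 + 3 + 24 + (-5) = 41
σ = (1, 3, 4, 2): 19 + 3 + 13 + (-8) = 27
σ = (1, 4, 2, 3): 19 + 20 + 24 + 21 = 84
σ = (1, 4, 3, 2): 19 + 20 + 8 + (-8) = 39
σ = (2, 1, 3, 4): 29 + 18 + 8 + (-5) = 50
σ = (2, 1, 4, 3): 29 + 18 + 13 + 21 = 81
σ = (2, 3, 1, 4): 29 + 3 + (-9) + (-5) = 18
σ = (2, 3, 4, 1): 29 + 3 + 13 + 21 = 66
σ = (2, 4, 1, 3): 29 + 20 + (-9) + 21 = 61
σ = (2, 4, 3, 1): 29 + 20 + 8 + 21 = 78
σ = (3, 1, 2, 4): 13 + 18 + 24 + (-5) = 50
σ = (3, 1, 4, 2): 13 + 18 + 13 + (-8) = 36
σ = (3, 2, 1, 4): 13 + (-9) + (-9) + (-5) = -10
σ = (3, 2, 4, 1): 13 + (-9) + 13 + 21 = 38
σ = (3, 4, 1, 2): 13 + 20 + (-9) + (-8) = 16
σ = (3, 4, 2, 1): 13 + 20 + 24 + 21 = 78
σ = (4, 1, 2, 3): (-8) + 18 + 24 + 21 = 55
σ = (4, 1, 3, 2): (-8) + 18 + 8 + (-8) = 10
σ = (4, 2, 1, 3): (-8) + (-9) + (-9) + 21 = -5
σ = (4, 2, 3, 1): (-8) + (-9) + 8 + 21 = 12
σ = (4, 3, 1, 2): (-8) + 3 + (-9) + (-8) = -22
σ = (4, 3, 2, 1): (-8) + 3 + 24 + 21 = 40
Optimal value attained by: σ = (1, 4, 2, 3).
Answer: det⊕(G) = 84; verdict: NONSINGULAR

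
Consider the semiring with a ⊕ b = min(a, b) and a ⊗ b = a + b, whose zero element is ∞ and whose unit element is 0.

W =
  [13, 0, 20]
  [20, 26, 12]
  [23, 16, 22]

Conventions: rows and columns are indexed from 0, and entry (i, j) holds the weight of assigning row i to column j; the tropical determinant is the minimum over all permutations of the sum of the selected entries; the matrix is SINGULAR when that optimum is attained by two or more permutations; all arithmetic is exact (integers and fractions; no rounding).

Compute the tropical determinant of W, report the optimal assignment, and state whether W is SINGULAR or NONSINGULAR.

σ = (0, 1, 2): 13 + 26 + 22 = 61
σ = (0, 2, 1): 13 + 12 + 16 = 41
σ = (1, 0, 2): 0 + 20 + 22 = 42
σ = (1, 2, 0): 0 + 12 + 23 = 35
σ = (2, 0, 1): 20 + 20 + 16 = 56
σ = (2, 1, 0): 20 + 26 + 23 = 69
Optimal value attained by: σ = (1, 2, 0).
Answer: det⊕(W) = 35; verdict: NONSINGULAR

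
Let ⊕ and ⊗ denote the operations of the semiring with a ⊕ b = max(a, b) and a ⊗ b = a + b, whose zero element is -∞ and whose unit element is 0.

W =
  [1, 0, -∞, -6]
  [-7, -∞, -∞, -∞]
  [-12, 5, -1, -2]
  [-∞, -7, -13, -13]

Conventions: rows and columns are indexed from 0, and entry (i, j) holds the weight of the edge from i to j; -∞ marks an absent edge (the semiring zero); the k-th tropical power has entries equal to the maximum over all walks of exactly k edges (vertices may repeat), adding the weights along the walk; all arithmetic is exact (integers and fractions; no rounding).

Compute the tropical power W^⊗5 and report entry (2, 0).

W^⊗2:
  [2, 1, -19, -5]
  [-6, -7, -∞, -13]
  [-2, 4, -2, -3]
  [-14, -8, -14, -15]
W^⊗3:
  [3, 2, -18, -4]
  [-5, -6, -26, -12]
  [-1, 3, -3, -4]
  [-13, -9, -15, -16]
W^⊗4:
  [4, 3, -17, -3]
  [-4, -5, -25, -11]
  [0, 2, -4, -5]
  [-12, -10, -16, -17]
W^⊗5:
  [5, 4, -16, -2]
  [-3, -4, -24, -10]
  [1, 1, -5, -6]
  [-11, -11, -17, -18]
Key observation: the optimum is the walk 2->1->0->0->0->0, with weight 5 + (-7) + 1 + 1 + 1 = 1.
Optimal value attained by: walk 2->1->0->0->0->0.
Answer: (W^⊗5)[2][0] = 1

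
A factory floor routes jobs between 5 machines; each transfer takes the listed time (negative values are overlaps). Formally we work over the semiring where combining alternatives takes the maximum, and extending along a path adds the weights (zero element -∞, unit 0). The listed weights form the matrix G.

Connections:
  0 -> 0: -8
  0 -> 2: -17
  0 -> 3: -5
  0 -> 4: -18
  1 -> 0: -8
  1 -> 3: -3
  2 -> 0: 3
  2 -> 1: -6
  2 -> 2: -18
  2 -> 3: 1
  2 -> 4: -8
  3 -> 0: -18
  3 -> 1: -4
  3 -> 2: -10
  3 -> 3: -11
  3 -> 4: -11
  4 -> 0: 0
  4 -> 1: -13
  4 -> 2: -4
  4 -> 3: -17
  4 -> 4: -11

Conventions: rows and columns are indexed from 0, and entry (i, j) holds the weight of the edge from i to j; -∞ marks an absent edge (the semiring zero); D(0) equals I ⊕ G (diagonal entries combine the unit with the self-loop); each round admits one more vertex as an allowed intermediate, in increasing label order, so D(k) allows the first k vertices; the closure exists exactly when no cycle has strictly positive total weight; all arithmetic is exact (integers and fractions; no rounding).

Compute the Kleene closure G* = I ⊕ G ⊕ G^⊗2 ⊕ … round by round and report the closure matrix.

D(0):
  [0, -∞, -17, -5, -18]
  [-8, 0, -∞, -3, -∞]
  [3, -6, 0, 1, -8]
  [-18, -4, -10, 0, -11]
  [0, -13, -4, -17, 0]
D(1):
  [0, -∞, -17, -5, -18]
  [-8, 0, -25, -3, -26]
  [3, -6, 0, 1, -8]
  [-18, -4, -10, 0, -11]
  [0, -13, -4, -5, 0]
D(2):
  [0, -∞, -17, -5, -18]
  [-8, 0, -25, -3, -26]
  [3, -6, 0, 1, -8]
  [-12, -4, -10, 0, -11]
  [0, -13, -4, -5, 0]
D(3):
  [0, -23, -17, -5, -18]
  [-8, 0, -25, -3, -26]
  [3, -6, 0, 1, -8]
  [-7, -4, -10, 0, -11]
  [0, -10, -4, -3, 0]
D(4):
  [0, -9, -15, -5, -16]
  [-8, 0, -13, -3, -14]
  [3, -3, 0, 1, -8]
  [-7, -4, -10, 0, -11]
  [0, -7, -4, -3, 0]
D(5):
  [0, -9, -15, -5, -16]
  [-8, 0, -13, -3, -14]
  [3, -3, 0, 1, -8]
  [-7, -4, -10, 0, -11]
  [0, -7, -4, -3, 0]
Answer: G* = [[0, -9, -15, -5, -16], [-8, 0, -13, -3, -14], [3, -3, 0, 1, -8], [-7, -4, -10, 0, -11], [0, -7, -4, -3, 0]]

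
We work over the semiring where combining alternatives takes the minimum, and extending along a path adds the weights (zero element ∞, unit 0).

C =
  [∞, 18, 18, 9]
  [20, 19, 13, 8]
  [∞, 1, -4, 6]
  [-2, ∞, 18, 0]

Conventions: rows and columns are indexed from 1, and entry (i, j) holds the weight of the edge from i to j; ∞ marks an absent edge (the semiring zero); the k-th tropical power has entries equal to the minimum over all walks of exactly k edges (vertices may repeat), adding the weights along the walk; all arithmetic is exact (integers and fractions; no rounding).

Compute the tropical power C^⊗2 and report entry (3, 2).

C^⊗2:
  [7, 19, 14, 9]
  [6, 14, 9, 8]
  [4, -3, -8, 2]
  [-2, 16, 14, 0]
Key observation: the optimum is the walk 3->3->2, with weight (-4) + 1 = -3.
Optimal value attained by: walk 3->3->2.
Answer: (C^⊗2)[3][2] = -3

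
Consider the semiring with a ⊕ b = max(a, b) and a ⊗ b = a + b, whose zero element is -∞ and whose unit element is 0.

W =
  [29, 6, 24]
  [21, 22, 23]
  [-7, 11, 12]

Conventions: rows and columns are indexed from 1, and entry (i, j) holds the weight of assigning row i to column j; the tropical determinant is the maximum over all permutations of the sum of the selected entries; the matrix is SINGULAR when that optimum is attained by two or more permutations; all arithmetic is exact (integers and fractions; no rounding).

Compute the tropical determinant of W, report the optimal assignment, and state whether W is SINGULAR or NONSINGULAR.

σ = (1, 2, 3): 29 + 22 + 12 = 63
σ = (1, 3, 2): 29 + 23 + 11 = 63
σ = (2, 1, 3): 6 + 21 + 12 = 39
σ = (2, 3, 1): 6 + 23 + (-7) = 22
σ = (3, 1, 2): 24 + 21 + 11 = 56
σ = (3, 2, 1): 24 + 22 + (-7) = 39
Optimal value attained by: σ = (1, 2, 3).
Answer: det⊕(W) = 63; verdict: SINGULAR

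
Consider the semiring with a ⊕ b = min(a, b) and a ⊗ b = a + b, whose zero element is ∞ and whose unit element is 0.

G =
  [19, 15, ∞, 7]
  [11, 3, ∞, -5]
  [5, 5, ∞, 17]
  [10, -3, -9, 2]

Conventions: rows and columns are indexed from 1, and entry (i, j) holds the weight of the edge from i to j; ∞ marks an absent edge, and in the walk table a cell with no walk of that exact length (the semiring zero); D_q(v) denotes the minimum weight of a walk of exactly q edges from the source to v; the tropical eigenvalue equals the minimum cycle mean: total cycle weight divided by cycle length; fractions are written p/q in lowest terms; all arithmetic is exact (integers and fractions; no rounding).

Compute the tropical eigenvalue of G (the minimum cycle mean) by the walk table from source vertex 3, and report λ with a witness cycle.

q=0: [∞, ∞, 0, ∞]
q=1: [5, 5, ∞, 17]
q=2: [16, 8, 8, 0]
q=3: [10, -3, -9, 2]
q=4: [-4, -4, -7, -8]
Optimal cycle mean attained by: cycle 2->4->2, total (-5) + (-3), length 2.
Answer: λ = -4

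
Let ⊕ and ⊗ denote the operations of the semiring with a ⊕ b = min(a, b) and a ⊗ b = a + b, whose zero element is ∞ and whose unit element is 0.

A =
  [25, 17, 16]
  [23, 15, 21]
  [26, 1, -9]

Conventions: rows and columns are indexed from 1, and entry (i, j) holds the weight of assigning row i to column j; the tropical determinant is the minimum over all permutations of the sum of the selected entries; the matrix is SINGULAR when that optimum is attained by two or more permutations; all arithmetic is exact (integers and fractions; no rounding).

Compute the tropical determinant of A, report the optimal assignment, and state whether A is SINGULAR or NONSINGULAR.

σ = (1, 2, 3): 25 + 15 + (-9) = 31
σ = (1, 3, 2): 25 + 21 + 1 = 47
σ = (2, 1, 3): 17 + 23 + (-9) = 31
σ = (2, 3, 1): 17 + 21 + 26 = 64
σ = (3, 1, 2): 16 + 23 + 1 = 40
σ = (3, 2, 1): 16 + 15 + 26 = 57
Optimal value attained by: σ = (1, 2, 3).
Answer: det⊕(A) = 31; verdict: SINGULAR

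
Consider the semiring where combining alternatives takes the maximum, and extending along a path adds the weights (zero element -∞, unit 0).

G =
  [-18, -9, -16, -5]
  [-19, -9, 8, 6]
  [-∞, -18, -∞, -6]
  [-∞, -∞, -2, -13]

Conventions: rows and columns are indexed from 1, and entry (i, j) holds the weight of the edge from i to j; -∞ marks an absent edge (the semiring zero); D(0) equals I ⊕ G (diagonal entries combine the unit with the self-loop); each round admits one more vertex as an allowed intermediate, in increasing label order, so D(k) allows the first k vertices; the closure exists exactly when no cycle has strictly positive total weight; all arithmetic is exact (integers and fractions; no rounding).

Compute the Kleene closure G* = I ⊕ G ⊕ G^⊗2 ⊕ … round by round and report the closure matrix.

D(0):
  [0, -9, -16, -5]
  [-19, 0, 8, 6]
  [-∞, -18, 0, -6]
  [-∞, -∞, -2, 0]
D(1):
  [0, -9, -16, -5]
  [-19, 0, 8, 6]
  [-∞, -18, 0, -6]
  [-∞, -∞, -2, 0]
D(2):
  [0, -9, -1, -3]
  [-19, 0, 8, 6]
  [-37, -18, 0, -6]
  [-∞, -∞, -2, 0]
D(3):
  [0, -9, -1, -3]
  [-19, 0, 8, 6]
  [-37, -18, 0, -6]
  [-39, -20, -2, 0]
D(4):
  [0, -9, -1, -3]
  [-19, 0, 8, 6]
  [-37, -18, 0, -6]
  [-39, -20, -2, 0]
Answer: G* = [[0, -9, -1, -3], [-19, 0, 8, 6], [-37, -18, 0, -6], [-39, -20, -2, 0]]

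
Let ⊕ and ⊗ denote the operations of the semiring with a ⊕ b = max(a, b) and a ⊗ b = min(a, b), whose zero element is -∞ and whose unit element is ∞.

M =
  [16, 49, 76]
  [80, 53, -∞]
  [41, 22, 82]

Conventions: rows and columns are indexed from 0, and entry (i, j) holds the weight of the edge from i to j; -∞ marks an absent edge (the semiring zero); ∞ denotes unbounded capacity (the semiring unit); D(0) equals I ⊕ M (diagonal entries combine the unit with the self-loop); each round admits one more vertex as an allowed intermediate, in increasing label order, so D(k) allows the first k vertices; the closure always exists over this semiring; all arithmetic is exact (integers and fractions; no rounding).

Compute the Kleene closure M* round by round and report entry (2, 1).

D(0):
  [∞, 49, 76]
  [80, ∞, -∞]
  [41, 22, ∞]
D(1):
  [∞, 49, 76]
  [80, ∞, 76]
  [41, 41, ∞]
D(2):
  [∞, 49, 76]
  [80, ∞, 76]
  [41, 41, ∞]
D(3):
  [∞, 49, 76]
  [80, ∞, 76]
  [41, 41, ∞]
Answer: M*[2][1] = 41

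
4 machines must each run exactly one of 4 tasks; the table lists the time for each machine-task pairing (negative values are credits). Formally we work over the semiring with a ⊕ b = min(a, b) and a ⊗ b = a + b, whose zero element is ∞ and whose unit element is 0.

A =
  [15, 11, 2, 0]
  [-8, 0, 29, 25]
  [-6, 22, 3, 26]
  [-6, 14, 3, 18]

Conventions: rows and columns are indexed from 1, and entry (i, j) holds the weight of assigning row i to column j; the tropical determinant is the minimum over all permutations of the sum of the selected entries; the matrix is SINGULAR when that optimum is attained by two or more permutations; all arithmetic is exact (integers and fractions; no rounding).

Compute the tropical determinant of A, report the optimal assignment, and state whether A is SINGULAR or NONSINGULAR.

σ = (1, 2, 3, 4): 15 + 0 + 3 + 18 = 36
σ = (1, 2, 4, 3): 15 + 0 + 26 + 3 = 44
σ = (1, 3, 2, 4): 15 + 29 + 22 + 18 = 84
σ = (1, 3, 4, 2): 15 + 29 + 26 + 14 = 84
σ = (1, 4, 2, 3): 15 + 25 + 22 + 3 = 65
σ = (1, 4, 3, 2): 15 + 25 + 3 + 14 = 57
σ = (2, 1, 3, 4): 11 + (-8) + 3 + 18 = 24
σ = (2, 1, 4, 3): 11 + (-8) + 26 + 3 = 32
σ = (2, 3, 1, 4): 11 + 29 + (-6) + 18 = 52
σ = (2, 3, 4, 1): 11 + 29 + 26 + (-6) = 60
σ = (2, 4, 1, 3): 11 + 25 + (-6) + 3 = 33
σ = (2, 4, 3, 1): 11 + 25 + 3 + (-6) = 33
σ = (3, 1, 2, 4): 2 + (-8) + 22 + 18 = 34
σ = (3, 1, 4, 2): 2 + (-8) + 26 + 14 = 34
σ = (3, 2, 1, 4): 2 + 0 + (-6) + 18 = 14
σ = (3, 2, 4, 1): 2 + 0 + 26 + (-6) = 22
σ = (3, 4, 1, 2): 2 + 25 + (-6) + 14 = 35
σ = (3, 4, 2, 1): 2 + 25 + 22 + (-6) = 43
σ = (4, 1, 2, 3): 0 + (-8) + 22 + 3 = 17
σ = (4, 1, 3, 2): 0 + (-8) + 3 + 14 = 9
σ = (4, 2, 1, 3): 0 + 0 + (-6) + 3 = -3
σ = (4, 2, 3, 1): 0 + 0 + 3 + (-6) = -3
σ = (4, 3, 1, 2): 0 + 29 + (-6) + 14 = 37
σ = (4, 3, 2, 1): 0 + 29 + 22 + (-6) = 45
Optimal value attained by: σ = (4, 2, 1, 3).
Answer: det⊕(A) = -3; verdict: SINGULAR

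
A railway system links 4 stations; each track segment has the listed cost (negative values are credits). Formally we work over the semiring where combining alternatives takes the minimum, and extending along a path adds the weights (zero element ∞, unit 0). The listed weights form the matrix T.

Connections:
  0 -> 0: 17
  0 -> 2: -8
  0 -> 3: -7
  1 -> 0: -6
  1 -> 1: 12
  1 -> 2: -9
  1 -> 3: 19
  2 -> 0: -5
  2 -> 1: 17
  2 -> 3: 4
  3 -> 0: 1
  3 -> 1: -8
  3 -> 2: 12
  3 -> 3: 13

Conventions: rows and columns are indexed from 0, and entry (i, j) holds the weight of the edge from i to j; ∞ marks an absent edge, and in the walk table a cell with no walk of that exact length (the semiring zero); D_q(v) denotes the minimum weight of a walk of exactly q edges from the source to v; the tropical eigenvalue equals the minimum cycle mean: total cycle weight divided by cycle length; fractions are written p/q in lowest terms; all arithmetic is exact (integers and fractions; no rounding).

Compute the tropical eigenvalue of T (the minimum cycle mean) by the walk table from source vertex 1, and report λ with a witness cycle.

q=0: [∞, 0, ∞, ∞]
q=1: [-6, 12, -9, 19]
q=2: [-14, 8, -14, -13]
q=3: [-19, -21, -22, -21]
q=4: [-27, -29, -30, -26]
Optimal cycle mean attained by: cycle 0->3->1->2->0, total (-7) + (-8) + (-9) + (-5), length 4.
Answer: λ = -29/4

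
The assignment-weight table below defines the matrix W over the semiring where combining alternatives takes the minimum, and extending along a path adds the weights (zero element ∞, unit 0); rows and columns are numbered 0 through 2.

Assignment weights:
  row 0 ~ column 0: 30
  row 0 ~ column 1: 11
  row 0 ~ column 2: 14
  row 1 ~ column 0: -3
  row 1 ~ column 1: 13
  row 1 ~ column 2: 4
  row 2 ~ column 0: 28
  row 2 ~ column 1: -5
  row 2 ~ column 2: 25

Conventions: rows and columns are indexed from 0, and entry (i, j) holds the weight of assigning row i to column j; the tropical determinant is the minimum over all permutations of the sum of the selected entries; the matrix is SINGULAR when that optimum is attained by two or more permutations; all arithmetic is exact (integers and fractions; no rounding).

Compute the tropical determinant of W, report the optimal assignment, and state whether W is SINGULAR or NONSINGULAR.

σ = (0, 1, 2): 30 + 13 + 25 = 68
σ = (0, 2, 1): 30 + 4 + (-5) = 29
σ = (1, 0, 2): 11 + (-3) + 25 = 33
σ = (1, 2, 0): 11 + 4 + 28 = 43
σ = (2, 0, 1): 14 + (-3) + (-5) = 6
σ = (2, 1, 0): 14 + 13 + 28 = 55
Optimal value attained by: σ = (2, 0, 1).
Answer: det⊕(W) = 6; verdict: NONSINGULAR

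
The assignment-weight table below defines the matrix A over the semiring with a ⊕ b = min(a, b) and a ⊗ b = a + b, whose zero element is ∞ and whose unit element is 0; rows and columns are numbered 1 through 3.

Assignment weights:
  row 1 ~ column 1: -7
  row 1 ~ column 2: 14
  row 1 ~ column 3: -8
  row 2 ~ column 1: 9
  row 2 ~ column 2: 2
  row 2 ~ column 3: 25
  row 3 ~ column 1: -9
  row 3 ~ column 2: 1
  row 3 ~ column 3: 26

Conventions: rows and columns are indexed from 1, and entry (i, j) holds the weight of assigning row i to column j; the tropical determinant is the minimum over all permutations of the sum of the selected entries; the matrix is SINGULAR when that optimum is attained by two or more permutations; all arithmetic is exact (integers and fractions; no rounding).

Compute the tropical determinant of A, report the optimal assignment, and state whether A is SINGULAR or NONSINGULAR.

σ = (1, 2, 3): (-7) + 2 + 26 = 21
σ = (1, 3, 2): (-7) + 25 + 1 = 19
σ = (2, 1, 3): 14 + 9 + 26 = 49
σ = (2, 3, 1): 14 + 25 + (-9) = 30
σ = (3, 1, 2): (-8) + 9 + 1 = 2
σ = (3, 2, 1): (-8) + 2 + (-9) = -15
Optimal value attained by: σ = (3, 2, 1).
Answer: det⊕(A) = -15; verdict: NONSINGULAR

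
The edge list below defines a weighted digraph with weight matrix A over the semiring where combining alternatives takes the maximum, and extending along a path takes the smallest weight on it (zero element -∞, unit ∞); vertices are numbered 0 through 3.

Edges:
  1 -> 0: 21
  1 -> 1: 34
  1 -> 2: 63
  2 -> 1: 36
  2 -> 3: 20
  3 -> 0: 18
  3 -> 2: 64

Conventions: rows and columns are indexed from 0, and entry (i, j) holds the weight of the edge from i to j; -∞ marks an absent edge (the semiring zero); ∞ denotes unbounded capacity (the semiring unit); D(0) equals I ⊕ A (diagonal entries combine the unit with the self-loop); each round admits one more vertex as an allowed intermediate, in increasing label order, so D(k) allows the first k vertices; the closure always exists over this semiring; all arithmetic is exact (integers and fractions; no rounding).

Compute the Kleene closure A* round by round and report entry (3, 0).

D(0):
  [∞, -∞, -∞, -∞]
  [21, ∞, 63, -∞]
  [-∞, 36, ∞, 20]
  [18, -∞, 64, ∞]
D(1):
  [∞, -∞, -∞, -∞]
  [21, ∞, 63, -∞]
  [-∞, 36, ∞, 20]
  [18, -∞, 64, ∞]
D(2):
  [∞, -∞, -∞, -∞]
  [21, ∞, 63, -∞]
  [21, 36, ∞, 20]
  [18, -∞, 64, ∞]
D(3):
  [∞, -∞, -∞, -∞]
  [21, ∞, 63, 20]
  [21, 36, ∞, 20]
  [21, 36, 64, ∞]
D(4):
  [∞, -∞, -∞, -∞]
  [21, ∞, 63, 20]
  [21, 36, ∞, 20]
  [21, 36, 64, ∞]
Answer: A*[3][0] = 21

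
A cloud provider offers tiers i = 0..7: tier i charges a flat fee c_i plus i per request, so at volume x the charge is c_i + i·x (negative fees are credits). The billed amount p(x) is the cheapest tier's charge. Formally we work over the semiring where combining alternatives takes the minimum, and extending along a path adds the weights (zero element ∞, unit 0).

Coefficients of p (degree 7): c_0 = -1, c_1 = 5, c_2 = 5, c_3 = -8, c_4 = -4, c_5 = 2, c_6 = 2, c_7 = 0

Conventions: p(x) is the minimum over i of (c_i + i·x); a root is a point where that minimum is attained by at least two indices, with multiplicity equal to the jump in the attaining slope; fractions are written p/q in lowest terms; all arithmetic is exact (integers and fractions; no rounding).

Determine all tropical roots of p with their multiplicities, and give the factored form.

hull edge (i=0, c=-1) to (i=3, c=-8): slope -7/3, span 3
hull edge (i=3, c=-8) to (i=7, c=0): slope 2, span 4
Factored form: p(x) = 0 ⊗ (x ⊕ (-2)) ⊗ (x ⊕ (-2)) ⊗ (x ⊕ (-2)) ⊗ (x ⊕ (-2)) ⊗ (x ⊕ 7/3) ⊗ (x ⊕ 7/3) ⊗ (x ⊕ 7/3)
Answer: roots = -2 (mult 4), 7/3 (mult 3)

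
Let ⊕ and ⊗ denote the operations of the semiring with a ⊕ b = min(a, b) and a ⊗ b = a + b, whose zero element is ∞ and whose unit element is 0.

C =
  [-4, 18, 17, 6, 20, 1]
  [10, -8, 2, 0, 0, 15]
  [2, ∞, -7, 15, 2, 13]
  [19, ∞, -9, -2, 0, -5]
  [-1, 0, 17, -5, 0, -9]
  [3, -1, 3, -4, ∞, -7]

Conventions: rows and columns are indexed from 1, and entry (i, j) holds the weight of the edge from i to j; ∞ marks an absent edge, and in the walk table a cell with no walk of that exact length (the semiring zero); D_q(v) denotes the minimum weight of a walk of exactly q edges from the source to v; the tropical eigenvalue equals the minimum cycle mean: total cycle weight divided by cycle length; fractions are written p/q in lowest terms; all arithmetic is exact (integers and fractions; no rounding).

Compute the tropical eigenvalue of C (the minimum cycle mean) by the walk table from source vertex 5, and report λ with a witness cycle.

q=0: [∞, ∞, ∞, ∞, 0, ∞]
q=1: [-1, 0, 17, -5, 0, -9]
q=2: [-6, -10, -14, -13, -5, -16]
q=3: [-13, -18, -22, -20, -13, -23]
q=4: [-20, -26, -29, -27, -20, -30]
q=5: [-27, -34, -36, -34, -27, -37]
q=6: [-34, -42, -43, -41, -34, -44]
Optimal cycle mean attained by: cycle 2->2, total (-8), length 1.
Answer: λ = -8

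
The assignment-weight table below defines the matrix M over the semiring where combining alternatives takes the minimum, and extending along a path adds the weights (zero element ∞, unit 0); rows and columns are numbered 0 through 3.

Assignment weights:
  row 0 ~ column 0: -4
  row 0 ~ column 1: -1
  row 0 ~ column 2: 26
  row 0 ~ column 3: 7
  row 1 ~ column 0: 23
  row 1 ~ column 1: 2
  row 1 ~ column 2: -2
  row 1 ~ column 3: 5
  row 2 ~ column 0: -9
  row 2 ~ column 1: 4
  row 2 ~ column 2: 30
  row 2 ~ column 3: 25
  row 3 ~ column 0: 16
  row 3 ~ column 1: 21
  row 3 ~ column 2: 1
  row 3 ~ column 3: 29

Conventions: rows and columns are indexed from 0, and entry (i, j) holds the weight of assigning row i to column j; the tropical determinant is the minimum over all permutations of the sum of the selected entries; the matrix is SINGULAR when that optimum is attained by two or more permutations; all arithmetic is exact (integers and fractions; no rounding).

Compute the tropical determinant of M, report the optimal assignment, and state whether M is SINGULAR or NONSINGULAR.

σ = (0, 1, 2, 3): (-4) + 2 + 30 + 29 = 57
σ = (0, 1, 3, 2): (-4) + 2 + 25 + 1 = 24
σ = (0, 2, 1, 3): (-4) + (-2) + 4 + 29 = 27
σ = (0, 2, 3, 1): (-4) + (-2) + 25 + 21 = 40
σ = (0, 3, 1, 2): (-4) + 5 + 4 + 1 = 6
σ = (0, 3, 2, 1): (-4) + 5 + 30 + 21 = 52
σ = (1, 0, 2, 3): (-1) + 23 + 30 + 29 = 81
σ = (1, 0, 3, 2): (-1) + 23 + 25 + 1 = 48
σ = (1, 2, 0, 3): (-1) + (-2) + (-9) + 29 = 17
σ = (1, 2, 3, 0): (-1) + (-2) + 25 + 16 = 38
σ = (1, 3, 0, 2): (-1) + 5 + (-9) + 1 = -4
σ = (1, 3, 2, 0): (-1) + 5 + 30 + 16 = 50
σ = (2, 0, 1, 3): 26 + 23 + 4 + 29 = 82
σ = (2, 0, 3, 1): 26 + 23 + 25 + 21 = 95
σ = (2, 1, 0, 3): 26 + 2 + (-9) + 29 = 48
σ = (2, 1, 3, 0): 26 + 2 + 25 + 16 = 69
σ = (2, 3, 0, 1): 26 + 5 + (-9) + 21 = 43
σ = (2, 3, 1, 0): 26 + 5 + 4 + 16 = 51
σ = (3, 0, 1, 2): 7 + 23 + 4 + 1 = 35
σ = (3, 0, 2, 1): 7 + 23 + 30 + 21 = 81
σ = (3, 1, 0, 2): 7 + 2 + (-9) + 1 = 1
σ = (3, 1, 2, 0): 7 + 2 + 30 + 16 = 55
σ = (3, 2, 0, 1): 7 + (-2) + (-9) + 21 = 17
σ = (3, 2, 1, 0): 7 + (-2) + 4 + 16 = 25
Optimal value attained by: σ = (1, 3, 0, 2).
Answer: det⊕(M) = -4; verdict: NONSINGULAR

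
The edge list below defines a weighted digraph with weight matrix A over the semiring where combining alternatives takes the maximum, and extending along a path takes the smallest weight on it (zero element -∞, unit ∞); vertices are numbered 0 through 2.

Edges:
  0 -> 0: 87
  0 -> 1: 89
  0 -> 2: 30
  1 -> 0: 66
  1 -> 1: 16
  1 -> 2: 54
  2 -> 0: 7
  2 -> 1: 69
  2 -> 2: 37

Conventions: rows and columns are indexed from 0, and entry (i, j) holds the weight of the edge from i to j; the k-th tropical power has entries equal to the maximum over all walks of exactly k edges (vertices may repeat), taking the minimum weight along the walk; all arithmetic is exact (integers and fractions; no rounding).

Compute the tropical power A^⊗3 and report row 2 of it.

A^⊗2:
  [87, 87, 54]
  [66, 66, 37]
  [66, 37, 54]
A^⊗3:
  [87, 87, 54]
  [66, 66, 54]
  [66, 66, 37]
Answer: row 2 of A^⊗3 = [66, 66, 37]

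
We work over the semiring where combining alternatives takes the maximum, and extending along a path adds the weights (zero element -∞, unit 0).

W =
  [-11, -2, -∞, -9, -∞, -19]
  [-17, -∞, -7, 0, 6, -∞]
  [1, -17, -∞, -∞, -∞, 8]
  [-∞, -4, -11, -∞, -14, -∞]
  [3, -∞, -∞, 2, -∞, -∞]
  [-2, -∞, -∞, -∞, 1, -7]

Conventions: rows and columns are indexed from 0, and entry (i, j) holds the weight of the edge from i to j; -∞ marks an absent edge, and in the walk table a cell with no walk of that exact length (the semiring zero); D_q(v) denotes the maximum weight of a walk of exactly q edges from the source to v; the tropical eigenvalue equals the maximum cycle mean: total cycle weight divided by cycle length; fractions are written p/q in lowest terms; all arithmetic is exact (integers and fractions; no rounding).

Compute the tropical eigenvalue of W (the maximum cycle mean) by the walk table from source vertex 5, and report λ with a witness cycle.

q=0: [-∞, -∞, -∞, -∞, -∞, 0]
q=1: [-2, -∞, -∞, -∞, 1, -7]
q=2: [4, -4, -∞, 3, -6, -14]
q=3: [-3, 2, -8, -4, 2, -15]
q=4: [5, -5, -5, 4, 8, 0]
q=5: [11, 3, -7, 10, 1, 3]
q=6: [4, 9, -1, 3, 9, 1]
Optimal cycle mean attained by: cycle 0->1->4->0, total (-2) + 6 + 3, length 3.
Answer: λ = 7/3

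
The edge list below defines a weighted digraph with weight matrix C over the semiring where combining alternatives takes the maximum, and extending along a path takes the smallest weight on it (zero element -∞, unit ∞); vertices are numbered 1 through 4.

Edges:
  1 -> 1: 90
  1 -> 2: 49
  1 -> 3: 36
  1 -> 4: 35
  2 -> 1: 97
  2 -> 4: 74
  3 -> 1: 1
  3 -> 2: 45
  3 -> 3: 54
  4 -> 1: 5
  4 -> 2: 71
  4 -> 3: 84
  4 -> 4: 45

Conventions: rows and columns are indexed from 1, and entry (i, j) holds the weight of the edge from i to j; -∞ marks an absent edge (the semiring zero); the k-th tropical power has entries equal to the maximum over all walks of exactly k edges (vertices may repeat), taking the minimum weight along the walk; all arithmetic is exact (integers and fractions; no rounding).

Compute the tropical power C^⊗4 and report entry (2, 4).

C^⊗2:
  [90, 49, 36, 49]
  [90, 71, 74, 45]
  [45, 45, 54, 45]
  [71, 45, 54, 71]
C^⊗3:
  [90, 49, 49, 49]
  [90, 49, 54, 71]
  [45, 45, 54, 45]
  [71, 71, 71, 45]
C^⊗4:
  [90, 49, 49, 49]
  [90, 71, 71, 49]
  [45, 45, 54, 45]
  [71, 49, 54, 71]
Key observation: the optimum is the walk 2->1->1->2->4, with weight 97 min 90 min 49 min 74 = 49.
Optimal value attained by: walk 2->1->1->2->4.
Answer: (C^⊗4)[2][4] = 49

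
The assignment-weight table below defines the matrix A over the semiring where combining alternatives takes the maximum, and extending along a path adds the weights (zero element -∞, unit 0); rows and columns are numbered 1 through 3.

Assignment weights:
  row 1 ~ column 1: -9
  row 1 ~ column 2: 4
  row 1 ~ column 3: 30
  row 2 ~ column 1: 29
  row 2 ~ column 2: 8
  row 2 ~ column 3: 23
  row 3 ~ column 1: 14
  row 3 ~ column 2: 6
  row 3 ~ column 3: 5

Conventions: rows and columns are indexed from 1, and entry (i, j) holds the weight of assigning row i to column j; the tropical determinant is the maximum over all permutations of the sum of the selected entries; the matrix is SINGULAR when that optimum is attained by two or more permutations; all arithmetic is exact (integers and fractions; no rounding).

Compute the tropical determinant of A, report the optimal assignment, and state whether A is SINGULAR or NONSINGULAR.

σ = (1, 2, 3): (-9) + 8 + 5 = 4
σ = (1, 3, 2): (-9) + 23 + 6 = 20
σ = (2, 1, 3): 4 + 29 + 5 = 38
σ = (2, 3, 1): 4 + 23 + 14 = 41
σ = (3, 1, 2): 30 + 29 + 6 = 65
σ = (3, 2, 1): 30 + 8 + 14 = 52
Optimal value attained by: σ = (3, 1, 2).
Answer: det⊕(A) = 65; verdict: NONSINGULAR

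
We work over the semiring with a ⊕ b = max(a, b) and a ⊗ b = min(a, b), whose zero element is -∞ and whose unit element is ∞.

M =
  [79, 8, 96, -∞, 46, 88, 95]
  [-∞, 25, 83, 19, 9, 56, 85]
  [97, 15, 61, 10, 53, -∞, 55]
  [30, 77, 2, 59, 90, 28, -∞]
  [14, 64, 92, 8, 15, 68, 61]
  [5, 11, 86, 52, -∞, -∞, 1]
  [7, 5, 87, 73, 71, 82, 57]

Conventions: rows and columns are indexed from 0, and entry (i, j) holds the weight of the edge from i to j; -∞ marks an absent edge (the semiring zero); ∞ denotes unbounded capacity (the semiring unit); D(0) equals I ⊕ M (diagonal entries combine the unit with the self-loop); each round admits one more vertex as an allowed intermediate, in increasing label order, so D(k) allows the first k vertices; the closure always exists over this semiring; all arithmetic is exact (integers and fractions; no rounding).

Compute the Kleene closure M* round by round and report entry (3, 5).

D(0):
  [∞, 8, 96, -∞, 46, 88, 95]
  [-∞, ∞, 83, 19, 9, 56, 85]
  [97, 15, ∞, 10, 53, -∞, 55]
  [30, 77, 2, ∞, 90, 28, -∞]
  [14, 64, 92, 8, ∞, 68, 61]
  [5, 11, 86, 52, -∞, ∞, 1]
  [7, 5, 87, 73, 71, 82, ∞]
D(1):
  [∞, 8, 96, -∞, 46, 88, 95]
  [-∞, ∞, 83, 19, 9, 56, 85]
  [97, 15, ∞, 10, 53, 88, 95]
  [30, 77, 30, ∞, 90, 30, 30]
  [14, 64, 92, 8, ∞, 68, 61]
  [5, 11, 86, 52, 5, ∞, 5]
  [7, 7, 87, 73, 71, 82, ∞]
D(2):
  [∞, 8, 96, 8, 46, 88, 95]
  [-∞, ∞, 83, 19, 9, 56, 85]
  [97, 15, ∞, 15, 53, 88, 95]
  [30, 77, 77, ∞, 90, 56, 77]
  [14, 64, 92, 19, ∞, 68, 64]
  [5, 11, 86, 52, 9, ∞, 11]
  [7, 7, 87, 73, 71, 82, ∞]
D(3):
  [∞, 15, 96, 15, 53, 88, 95]
  [83, ∞, 83, 19, 53, 83, 85]
  [97, 15, ∞, 15, 53, 88, 95]
  [77, 77, 77, ∞, 90, 77, 77]
  [92, 64, 92, 19, ∞, 88, 92]
  [86, 15, 86, 52, 53, ∞, 86]
  [87, 15, 87, 73, 71, 87, ∞]
D(4):
  [∞, 15, 96, 15, 53, 88, 95]
  [83, ∞, 83, 19, 53, 83, 85]
  [97, 15, ∞, 15, 53, 88, 95]
  [77, 77, 77, ∞, 90, 77, 77]
  [92, 64, 92, 19, ∞, 88, 92]
  [86, 52, 86, 52, 53, ∞, 86]
  [87, 73, 87, 73, 73, 87, ∞]
D(5):
  [∞, 53, 96, 19, 53, 88, 95]
  [83, ∞, 83, 19, 53, 83, 85]
  [97, 53, ∞, 19, 53, 88, 95]
  [90, 77, 90, ∞, 90, 88, 90]
  [92, 64, 92, 19, ∞, 88, 92]
  [86, 53, 86, 52, 53, ∞, 86]
  [87, 73, 87, 73, 73, 87, ∞]
D(6):
  [∞, 53, 96, 52, 53, 88, 95]
  [83, ∞, 83, 52, 53, 83, 85]
  [97, 53, ∞, 52, 53, 88, 95]
  [90, 77, 90, ∞, 90, 88, 90]
  [92, 64, 92, 52, ∞, 88, 92]
  [86, 53, 86, 52, 53, ∞, 86]
  [87, 73, 87, 73, 73, 87, ∞]
D(7):
  [∞, 73, 96, 73, 73, 88, 95]
  [85, ∞, 85, 73, 73, 85, 85]
  [97, 73, ∞, 73, 73, 88, 95]
  [90, 77, 90, ∞, 90, 88, 90]
  [92, 73, 92, 73, ∞, 88, 92]
  [86, 73, 86, 73, 73, ∞, 86]
  [87, 73, 87, 73, 73, 87, ∞]
Answer: M*[3][5] = 88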